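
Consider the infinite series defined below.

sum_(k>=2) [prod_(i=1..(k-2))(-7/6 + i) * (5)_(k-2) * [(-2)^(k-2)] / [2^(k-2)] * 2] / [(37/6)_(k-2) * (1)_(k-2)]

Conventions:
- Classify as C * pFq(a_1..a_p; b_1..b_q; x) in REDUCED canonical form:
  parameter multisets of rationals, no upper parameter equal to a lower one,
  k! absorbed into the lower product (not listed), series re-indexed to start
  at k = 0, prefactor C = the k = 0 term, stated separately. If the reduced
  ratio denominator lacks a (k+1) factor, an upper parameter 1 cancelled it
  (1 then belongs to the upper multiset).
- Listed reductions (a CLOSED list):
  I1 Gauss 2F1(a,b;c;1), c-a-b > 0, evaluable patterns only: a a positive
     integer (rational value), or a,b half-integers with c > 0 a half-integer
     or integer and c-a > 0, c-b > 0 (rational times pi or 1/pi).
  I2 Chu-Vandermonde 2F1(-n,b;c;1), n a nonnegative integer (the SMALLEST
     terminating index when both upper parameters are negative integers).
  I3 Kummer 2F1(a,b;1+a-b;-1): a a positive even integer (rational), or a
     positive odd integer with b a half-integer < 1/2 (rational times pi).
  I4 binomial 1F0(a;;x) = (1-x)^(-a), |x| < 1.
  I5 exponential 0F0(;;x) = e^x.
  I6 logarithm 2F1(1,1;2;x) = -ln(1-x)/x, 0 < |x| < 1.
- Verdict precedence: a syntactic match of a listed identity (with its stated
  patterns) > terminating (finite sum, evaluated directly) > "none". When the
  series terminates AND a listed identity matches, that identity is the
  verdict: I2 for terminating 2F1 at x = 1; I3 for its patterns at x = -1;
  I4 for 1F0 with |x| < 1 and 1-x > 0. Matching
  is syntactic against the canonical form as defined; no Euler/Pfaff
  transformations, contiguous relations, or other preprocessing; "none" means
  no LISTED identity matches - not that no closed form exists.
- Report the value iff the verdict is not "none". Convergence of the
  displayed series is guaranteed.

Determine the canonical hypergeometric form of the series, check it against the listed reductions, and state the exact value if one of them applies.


Classification (C = 2): 2F1 with upper {-1/6, 5}, lower {37/6}, argument x = -1. Verdict: none here - no I1-I6 shape fits x = -1 with lower {37/6}.

First insight: from the first term 2: (1)_k (prefactor 2) is k! itself.
Adjacent-term ratio: r(k) = (-1) * (k-1/6) (k+5) / [(k+37/6) (k+1)] - rational; roots negated = parameters, x = (-1), C = 2.


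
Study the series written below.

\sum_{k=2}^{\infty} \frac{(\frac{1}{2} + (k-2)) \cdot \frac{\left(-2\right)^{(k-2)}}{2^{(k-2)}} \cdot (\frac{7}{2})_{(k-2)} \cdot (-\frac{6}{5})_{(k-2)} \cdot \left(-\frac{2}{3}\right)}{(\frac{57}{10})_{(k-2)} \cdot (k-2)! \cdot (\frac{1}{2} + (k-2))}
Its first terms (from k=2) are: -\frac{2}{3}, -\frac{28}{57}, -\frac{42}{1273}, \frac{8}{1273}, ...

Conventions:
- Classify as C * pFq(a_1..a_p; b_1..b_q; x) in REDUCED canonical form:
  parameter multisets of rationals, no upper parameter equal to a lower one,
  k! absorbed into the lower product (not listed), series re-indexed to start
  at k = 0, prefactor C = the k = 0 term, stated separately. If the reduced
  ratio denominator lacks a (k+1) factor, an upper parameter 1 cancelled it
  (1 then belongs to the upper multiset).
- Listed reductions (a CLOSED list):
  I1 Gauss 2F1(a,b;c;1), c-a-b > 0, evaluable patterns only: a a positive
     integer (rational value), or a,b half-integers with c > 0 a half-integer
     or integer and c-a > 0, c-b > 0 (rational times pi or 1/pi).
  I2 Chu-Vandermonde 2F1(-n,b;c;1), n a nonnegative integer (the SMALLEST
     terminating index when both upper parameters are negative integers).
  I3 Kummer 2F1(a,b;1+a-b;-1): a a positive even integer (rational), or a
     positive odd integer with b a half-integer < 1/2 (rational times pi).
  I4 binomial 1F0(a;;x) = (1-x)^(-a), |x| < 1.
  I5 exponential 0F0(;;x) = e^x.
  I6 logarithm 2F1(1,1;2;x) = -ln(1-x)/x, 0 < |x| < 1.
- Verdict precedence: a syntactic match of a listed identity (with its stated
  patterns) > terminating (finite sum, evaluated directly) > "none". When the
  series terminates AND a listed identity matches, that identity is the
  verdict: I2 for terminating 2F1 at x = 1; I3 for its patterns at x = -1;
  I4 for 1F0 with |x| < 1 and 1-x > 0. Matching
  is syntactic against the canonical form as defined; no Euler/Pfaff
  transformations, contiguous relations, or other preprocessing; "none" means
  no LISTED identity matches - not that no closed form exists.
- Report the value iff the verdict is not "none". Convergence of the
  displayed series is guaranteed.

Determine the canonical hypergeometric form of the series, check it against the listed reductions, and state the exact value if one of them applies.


Prefactor -\frac{2}{3}, argument -1: 2F1 with upper {-\frac{6}{5}, \frac{7}{2}} over lower {\frac{57}{10}}. Verdict: none here - no I1-I6 shape fits x = -1 with lower {\frac{57}{10}}.

Structural cue: with t_0 = -\frac{2}{3}, striking the common factor k + 1/2 reduces the term (C = -2/3, x = -1).
Ratio: r(k) = -1 * (k-\frac{6}{5}) (k+\frac{7}{2}) / [(k+\frac{57}{10}) (k+1)] ; factor over Q: parameters, x = -1, and C = -\frac{2}{3}.


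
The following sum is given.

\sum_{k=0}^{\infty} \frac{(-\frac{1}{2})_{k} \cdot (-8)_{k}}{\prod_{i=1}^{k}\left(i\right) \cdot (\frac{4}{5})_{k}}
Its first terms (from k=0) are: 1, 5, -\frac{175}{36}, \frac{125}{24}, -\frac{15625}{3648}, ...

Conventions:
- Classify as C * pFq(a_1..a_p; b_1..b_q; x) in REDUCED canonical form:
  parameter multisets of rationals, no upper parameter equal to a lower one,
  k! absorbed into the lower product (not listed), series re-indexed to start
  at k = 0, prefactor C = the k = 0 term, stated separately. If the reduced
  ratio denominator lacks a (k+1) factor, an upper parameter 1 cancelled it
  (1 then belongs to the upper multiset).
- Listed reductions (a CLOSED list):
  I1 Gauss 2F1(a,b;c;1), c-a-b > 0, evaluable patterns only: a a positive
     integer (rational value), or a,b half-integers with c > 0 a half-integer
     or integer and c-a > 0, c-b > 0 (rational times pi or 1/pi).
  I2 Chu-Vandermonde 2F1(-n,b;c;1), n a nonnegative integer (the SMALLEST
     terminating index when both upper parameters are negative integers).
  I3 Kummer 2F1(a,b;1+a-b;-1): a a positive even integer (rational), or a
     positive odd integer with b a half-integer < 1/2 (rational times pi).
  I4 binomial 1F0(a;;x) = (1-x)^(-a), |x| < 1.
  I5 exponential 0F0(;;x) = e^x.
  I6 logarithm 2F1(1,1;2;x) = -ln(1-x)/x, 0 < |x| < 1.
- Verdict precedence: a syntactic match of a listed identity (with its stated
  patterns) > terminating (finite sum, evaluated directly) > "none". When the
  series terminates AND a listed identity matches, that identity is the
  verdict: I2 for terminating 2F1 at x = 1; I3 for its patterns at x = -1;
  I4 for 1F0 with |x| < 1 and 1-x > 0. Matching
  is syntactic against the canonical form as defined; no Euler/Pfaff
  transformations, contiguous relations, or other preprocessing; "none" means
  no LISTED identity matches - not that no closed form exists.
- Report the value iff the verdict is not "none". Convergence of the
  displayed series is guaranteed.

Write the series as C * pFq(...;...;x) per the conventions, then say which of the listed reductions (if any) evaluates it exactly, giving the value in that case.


At argument 1: a 2F1 with upper {-8, -\frac{1}{2}}, lower {\frac{4}{5}}, scaled by C = 1. Verdict: the Chu-Vandermonde identity I2 matches (terminating 2F1 at x = 1 with n = 8, b = -1/2, c = \frac{4}{5}). Its exact value is \frac{3493540633}{920813568}.

Key observation: t_0 = 1 here, and the product of the first k integers (C = 1) is k!.
Step ratio: r(k) = 1 * (k-8) (k-\frac{1}{2}) / [(k+\frac{4}{5}) (k+1)] - rational in k. x = 1; t_0 = 1; negate the roots.


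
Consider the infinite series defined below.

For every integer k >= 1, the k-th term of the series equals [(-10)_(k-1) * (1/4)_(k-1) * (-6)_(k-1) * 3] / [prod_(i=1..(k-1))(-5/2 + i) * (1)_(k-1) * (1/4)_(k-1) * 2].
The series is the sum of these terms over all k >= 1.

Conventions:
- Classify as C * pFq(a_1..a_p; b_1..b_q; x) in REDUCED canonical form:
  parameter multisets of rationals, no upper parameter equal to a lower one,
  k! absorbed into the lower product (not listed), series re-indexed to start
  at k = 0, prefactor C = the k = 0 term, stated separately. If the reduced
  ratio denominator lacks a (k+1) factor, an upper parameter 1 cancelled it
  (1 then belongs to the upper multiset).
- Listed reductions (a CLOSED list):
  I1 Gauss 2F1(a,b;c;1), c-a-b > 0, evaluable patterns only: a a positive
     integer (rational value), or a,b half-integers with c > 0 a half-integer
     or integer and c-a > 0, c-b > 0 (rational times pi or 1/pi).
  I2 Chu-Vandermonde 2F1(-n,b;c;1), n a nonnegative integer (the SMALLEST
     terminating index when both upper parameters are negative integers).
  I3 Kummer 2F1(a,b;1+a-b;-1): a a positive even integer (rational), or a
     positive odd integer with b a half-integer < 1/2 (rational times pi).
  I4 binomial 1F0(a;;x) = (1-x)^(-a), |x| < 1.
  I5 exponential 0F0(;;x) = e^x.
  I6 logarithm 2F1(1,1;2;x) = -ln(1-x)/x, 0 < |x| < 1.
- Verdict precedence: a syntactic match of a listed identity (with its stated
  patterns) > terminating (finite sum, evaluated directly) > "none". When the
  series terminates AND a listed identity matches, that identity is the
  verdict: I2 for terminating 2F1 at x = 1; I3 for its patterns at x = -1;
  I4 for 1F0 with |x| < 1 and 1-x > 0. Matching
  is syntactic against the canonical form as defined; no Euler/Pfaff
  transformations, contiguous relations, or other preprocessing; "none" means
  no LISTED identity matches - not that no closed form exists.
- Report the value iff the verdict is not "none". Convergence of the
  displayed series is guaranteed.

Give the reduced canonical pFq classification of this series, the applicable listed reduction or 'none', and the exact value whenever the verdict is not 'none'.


This is 3/2 * 2F1(-10, -6; -3/2; 1) in reduced canonical form. Verdict: the Chu-Vandermonde identity I2 fires (terminating 2F1 at x = 1 with n = 6, b = -10, c = -3/2). Hence: 1002915/2.

The tell: x = 1 and the parameter 1/4 appears in both the upper and lower lists and cancels.
Adjacent-term ratio: r(k) = 1 * (k-10) (k-6) / [(k-3/2) (k+1)] - rational; roots negated = parameters, x = 1, C = 3/2.


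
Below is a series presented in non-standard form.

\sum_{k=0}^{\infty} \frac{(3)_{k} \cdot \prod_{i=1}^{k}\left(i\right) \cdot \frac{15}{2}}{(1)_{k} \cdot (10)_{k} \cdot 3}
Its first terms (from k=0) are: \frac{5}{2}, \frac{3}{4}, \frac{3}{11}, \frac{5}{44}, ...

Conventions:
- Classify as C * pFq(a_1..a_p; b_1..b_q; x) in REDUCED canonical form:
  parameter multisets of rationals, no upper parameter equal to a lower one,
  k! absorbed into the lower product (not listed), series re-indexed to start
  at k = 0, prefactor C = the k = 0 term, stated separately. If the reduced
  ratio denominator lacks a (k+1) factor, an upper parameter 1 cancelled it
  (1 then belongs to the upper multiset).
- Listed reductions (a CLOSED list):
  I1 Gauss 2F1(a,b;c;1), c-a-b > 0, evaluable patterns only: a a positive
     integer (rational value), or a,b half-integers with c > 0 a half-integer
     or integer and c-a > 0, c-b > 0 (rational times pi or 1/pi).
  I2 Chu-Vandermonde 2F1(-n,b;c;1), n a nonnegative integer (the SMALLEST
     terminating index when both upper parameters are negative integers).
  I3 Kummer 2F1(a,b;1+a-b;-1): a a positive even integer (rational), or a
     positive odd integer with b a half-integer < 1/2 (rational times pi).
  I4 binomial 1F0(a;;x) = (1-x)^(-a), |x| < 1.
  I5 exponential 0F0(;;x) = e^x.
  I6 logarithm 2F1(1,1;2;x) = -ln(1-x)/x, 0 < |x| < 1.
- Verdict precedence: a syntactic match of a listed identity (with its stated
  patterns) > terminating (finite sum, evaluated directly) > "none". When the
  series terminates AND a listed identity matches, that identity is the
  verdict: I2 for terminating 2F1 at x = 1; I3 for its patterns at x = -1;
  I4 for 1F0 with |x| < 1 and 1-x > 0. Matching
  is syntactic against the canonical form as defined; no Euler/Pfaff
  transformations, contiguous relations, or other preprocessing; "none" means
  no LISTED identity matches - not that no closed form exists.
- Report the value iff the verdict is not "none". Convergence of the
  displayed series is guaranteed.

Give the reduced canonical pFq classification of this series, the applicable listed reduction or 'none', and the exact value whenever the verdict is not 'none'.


Prefactor \frac{5}{2}, argument 1: 2F1 with upper {1, 3} over lower {10}. Verdict at x = 1: Gauss (I1, integer-parameter pattern) matches (x = 1: the Gamma ratio telescopes since c-a-b = 6 > 0 and a = 1 in Z>0). Hence: \frac{15}{4}.

Key observation: t_0 being \frac{5}{2}, (1)_k (C = 5/2, x = 1) is k! itself.
Step ratio: r(k) = 1 * (k+1) (k+3) / [(k+10) (k+1)] - rational in k. x = 1; t_0 = \frac{5}{2}; negate the roots.


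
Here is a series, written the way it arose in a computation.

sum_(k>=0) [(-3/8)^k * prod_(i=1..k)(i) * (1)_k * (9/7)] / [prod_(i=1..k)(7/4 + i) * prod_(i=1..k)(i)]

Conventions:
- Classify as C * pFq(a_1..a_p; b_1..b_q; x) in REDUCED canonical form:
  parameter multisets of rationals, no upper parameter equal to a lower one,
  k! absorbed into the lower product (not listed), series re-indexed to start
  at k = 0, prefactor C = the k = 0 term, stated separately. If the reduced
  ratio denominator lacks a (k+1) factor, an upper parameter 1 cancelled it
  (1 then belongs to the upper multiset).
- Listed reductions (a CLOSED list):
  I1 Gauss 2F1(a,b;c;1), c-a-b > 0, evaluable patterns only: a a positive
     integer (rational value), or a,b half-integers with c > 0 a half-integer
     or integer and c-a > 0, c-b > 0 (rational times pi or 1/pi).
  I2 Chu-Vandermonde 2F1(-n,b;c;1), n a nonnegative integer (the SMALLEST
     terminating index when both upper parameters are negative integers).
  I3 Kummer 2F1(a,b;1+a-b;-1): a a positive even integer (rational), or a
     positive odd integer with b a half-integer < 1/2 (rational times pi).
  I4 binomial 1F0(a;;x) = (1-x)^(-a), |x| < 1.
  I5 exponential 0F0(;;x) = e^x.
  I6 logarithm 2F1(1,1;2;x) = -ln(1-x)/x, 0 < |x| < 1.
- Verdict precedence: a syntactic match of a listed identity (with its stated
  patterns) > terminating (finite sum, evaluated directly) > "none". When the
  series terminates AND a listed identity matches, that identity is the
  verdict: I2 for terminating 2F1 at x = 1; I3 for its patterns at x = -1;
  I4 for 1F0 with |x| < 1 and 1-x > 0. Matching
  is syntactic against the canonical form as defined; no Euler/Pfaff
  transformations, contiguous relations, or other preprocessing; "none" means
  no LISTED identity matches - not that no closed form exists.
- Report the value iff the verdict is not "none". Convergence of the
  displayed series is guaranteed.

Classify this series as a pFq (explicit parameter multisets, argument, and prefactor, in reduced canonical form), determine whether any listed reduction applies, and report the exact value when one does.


Key step: with t_0 = 9/7, the lower running product (prefactor 9/7) is a rising factorial.
Ratio: r(k) = (-3/8) * (k+1) (k+1) / [(k+11/4) (k+1)] - rational in k, leading ratio (-3/8); with t_0 = 9/7, classification follows.

Canonical form: C = 9/7 times 2F1 with upper {1, 1}, lower {11/4}, x = -3/8. Verdict: none. A 2F1 with upper {1, 1} fits none of I1-I6 at x = -3/8; the sum runs forever.


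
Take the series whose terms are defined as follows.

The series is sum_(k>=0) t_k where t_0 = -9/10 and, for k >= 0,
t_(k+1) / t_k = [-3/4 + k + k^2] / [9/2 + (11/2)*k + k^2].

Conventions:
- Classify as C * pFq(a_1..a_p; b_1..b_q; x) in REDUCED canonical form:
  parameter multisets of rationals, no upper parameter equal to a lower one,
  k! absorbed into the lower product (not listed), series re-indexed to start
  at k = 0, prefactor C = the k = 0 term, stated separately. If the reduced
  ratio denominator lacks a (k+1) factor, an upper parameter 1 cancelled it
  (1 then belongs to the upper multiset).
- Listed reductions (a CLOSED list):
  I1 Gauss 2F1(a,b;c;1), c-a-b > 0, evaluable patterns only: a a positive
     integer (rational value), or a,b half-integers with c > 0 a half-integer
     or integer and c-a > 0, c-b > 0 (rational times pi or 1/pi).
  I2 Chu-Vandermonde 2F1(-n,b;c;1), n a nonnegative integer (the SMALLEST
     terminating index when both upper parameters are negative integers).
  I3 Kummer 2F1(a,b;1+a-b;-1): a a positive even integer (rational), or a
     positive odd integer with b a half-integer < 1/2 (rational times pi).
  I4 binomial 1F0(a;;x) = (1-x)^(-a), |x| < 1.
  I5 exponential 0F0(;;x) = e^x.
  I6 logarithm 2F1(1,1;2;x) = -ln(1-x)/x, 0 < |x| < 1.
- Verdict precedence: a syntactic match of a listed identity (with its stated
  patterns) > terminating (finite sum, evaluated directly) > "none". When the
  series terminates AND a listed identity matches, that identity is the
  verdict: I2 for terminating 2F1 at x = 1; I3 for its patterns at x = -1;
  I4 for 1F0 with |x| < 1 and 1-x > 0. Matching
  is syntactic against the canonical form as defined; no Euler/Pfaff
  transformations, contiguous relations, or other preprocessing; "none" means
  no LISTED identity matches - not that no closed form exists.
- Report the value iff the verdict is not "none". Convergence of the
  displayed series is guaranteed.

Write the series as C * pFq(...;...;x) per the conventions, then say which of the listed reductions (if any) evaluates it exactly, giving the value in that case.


Prefactor -9/10, argument 1: 2F1 with upper {-1/2, 3/2} over lower {9/2}. Verdict at x = 1: Gauss (I1, half-integer pattern) matches (x = 1; upper {-1/2, 3/2} half-integers, c = 9/2 in the evaluable pattern). Hence: (-945/4096) * pi.

First insight: with t_0 = -9/10, factor the ratio over Q (C = -9/10): negated roots = parameters.
Consecutive-term ratio: r(k) = 1 * (k-1/2) (k+3/2) / [(k+9/2) (k+1)] - rational in k. x = 1; t_0 = -9/10; negate the roots.


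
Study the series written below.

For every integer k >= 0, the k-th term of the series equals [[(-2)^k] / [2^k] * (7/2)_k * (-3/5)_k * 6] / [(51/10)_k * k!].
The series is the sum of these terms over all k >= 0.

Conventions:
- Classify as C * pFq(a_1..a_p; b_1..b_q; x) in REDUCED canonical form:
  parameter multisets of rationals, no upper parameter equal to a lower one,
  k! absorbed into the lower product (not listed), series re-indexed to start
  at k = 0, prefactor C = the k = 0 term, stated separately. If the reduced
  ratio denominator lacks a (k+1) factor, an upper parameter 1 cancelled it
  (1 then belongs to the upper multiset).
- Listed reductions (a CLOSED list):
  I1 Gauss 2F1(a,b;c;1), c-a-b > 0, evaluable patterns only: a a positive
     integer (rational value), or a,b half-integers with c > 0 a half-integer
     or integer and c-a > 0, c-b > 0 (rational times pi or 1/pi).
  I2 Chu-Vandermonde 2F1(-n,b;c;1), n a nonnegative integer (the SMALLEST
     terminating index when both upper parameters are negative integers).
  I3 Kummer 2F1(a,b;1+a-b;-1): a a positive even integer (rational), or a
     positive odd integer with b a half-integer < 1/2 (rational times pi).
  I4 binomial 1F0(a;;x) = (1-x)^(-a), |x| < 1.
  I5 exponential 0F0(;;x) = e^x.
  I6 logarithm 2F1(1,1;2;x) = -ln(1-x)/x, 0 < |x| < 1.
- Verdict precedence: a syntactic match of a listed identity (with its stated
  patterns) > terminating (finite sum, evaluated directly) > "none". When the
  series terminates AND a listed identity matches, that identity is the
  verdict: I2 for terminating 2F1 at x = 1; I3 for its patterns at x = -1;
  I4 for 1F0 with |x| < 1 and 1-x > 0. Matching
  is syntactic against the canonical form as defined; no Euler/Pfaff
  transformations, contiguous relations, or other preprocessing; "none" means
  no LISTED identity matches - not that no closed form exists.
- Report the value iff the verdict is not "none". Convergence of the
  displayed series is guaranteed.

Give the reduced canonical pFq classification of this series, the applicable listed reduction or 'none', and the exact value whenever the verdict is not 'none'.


Canonical form: C = 6 times 2F1 with upper {-3/5, 7/2}, lower {51/10}, x = -1. Verdict: no listed reduction: x = -1 and upper {-3/5, 7/2} fail every I1-I6 pattern.

Key step: from the first term 6: the two k-th powers (prefactor 6) combine into one argument.
Term ratio: r(k) = (-1) * (k-3/5) (k+7/2) / [(k+51/10) (k+1)] - rational in k, leading ratio (-1); with t_0 = 6, classification follows.


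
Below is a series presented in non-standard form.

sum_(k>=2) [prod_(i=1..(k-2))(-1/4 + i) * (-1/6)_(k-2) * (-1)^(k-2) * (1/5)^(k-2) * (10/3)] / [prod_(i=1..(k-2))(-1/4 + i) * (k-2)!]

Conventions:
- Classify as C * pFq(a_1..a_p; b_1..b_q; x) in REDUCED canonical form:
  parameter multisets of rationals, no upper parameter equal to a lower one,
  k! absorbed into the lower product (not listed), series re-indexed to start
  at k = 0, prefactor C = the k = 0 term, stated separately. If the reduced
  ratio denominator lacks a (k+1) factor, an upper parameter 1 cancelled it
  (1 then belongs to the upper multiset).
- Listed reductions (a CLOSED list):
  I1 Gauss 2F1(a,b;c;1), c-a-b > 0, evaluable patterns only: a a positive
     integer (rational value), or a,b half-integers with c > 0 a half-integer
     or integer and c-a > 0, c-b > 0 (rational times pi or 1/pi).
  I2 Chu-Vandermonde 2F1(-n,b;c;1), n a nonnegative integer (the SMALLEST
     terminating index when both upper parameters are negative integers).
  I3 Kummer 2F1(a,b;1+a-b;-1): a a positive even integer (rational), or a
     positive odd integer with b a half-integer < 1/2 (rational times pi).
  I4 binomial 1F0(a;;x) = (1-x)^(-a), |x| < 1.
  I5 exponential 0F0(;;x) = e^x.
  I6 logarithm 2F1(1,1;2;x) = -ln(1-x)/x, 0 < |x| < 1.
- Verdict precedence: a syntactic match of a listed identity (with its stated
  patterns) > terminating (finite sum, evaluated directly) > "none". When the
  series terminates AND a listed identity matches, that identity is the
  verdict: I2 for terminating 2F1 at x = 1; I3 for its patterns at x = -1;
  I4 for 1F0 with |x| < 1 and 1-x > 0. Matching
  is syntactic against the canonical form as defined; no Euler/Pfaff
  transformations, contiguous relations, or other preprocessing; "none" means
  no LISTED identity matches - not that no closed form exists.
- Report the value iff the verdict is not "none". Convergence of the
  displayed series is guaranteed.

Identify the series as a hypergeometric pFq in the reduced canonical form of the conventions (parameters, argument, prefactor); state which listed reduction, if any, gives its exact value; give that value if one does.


With C = 10/3: the canonical form is 1F0(-1/6; -; -1/5). Verdict (x = -1/5): the I4 binomial reduction applies (the 1F0 binomial series: exponent 1/6, x = -1/5). Its exact value is (10/3) * (6/5)^(1/6).

First insight: from the first term 10/3: the lower running product (prefactor 10/3) is a rising factorial.
Consecutive-term ratio: r(k) = (-1/5) * (k-1/6) / [(k+1)] - rational in k. x = (-1/5); t_0 = 10/3; negate the roots.


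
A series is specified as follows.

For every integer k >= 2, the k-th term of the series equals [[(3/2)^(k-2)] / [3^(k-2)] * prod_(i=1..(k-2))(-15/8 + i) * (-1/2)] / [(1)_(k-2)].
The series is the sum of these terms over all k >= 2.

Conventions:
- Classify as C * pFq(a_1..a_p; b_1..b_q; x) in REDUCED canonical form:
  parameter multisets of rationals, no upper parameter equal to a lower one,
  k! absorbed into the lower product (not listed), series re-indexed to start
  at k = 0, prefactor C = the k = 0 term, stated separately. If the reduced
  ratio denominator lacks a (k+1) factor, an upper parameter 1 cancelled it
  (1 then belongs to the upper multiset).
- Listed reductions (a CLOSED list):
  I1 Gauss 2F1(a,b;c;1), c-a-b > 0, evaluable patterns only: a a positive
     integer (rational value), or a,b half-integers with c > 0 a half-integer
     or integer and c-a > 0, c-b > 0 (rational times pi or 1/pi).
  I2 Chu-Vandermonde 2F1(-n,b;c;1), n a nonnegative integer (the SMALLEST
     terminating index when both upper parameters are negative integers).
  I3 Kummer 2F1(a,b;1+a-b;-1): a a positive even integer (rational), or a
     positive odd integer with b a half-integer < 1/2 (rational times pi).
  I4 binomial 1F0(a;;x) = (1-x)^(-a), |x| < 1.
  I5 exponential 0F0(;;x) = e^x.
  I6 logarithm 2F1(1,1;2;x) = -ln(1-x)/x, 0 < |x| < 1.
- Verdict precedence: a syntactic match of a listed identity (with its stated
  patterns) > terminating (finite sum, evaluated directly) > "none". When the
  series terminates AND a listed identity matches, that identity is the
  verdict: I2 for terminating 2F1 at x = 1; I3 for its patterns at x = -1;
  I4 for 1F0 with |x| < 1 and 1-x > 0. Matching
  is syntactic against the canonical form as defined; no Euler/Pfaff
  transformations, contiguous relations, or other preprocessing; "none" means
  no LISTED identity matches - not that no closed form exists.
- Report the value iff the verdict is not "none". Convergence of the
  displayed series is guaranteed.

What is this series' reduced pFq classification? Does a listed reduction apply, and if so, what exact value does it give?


Classification (C = -1/2): 1F0 with upper {-7/8}, lower {-}, argument x = 1/2. Verdict (x = 1/2): binomial (I4) applies (the 1F0 binomial series: exponent 7/8, x = 1/2). Hence: (-1/2) * (1/2)^(7/8).

First insight: from the first term -1/2: the running product (C = -1/2) telescopes to a rising factorial.
Ratio: r(k) = (1/2) * (k-7/8) / [(k+1)] - poly over poly, x = (1/2) from leading terms; C = -1/2 at k = 0.


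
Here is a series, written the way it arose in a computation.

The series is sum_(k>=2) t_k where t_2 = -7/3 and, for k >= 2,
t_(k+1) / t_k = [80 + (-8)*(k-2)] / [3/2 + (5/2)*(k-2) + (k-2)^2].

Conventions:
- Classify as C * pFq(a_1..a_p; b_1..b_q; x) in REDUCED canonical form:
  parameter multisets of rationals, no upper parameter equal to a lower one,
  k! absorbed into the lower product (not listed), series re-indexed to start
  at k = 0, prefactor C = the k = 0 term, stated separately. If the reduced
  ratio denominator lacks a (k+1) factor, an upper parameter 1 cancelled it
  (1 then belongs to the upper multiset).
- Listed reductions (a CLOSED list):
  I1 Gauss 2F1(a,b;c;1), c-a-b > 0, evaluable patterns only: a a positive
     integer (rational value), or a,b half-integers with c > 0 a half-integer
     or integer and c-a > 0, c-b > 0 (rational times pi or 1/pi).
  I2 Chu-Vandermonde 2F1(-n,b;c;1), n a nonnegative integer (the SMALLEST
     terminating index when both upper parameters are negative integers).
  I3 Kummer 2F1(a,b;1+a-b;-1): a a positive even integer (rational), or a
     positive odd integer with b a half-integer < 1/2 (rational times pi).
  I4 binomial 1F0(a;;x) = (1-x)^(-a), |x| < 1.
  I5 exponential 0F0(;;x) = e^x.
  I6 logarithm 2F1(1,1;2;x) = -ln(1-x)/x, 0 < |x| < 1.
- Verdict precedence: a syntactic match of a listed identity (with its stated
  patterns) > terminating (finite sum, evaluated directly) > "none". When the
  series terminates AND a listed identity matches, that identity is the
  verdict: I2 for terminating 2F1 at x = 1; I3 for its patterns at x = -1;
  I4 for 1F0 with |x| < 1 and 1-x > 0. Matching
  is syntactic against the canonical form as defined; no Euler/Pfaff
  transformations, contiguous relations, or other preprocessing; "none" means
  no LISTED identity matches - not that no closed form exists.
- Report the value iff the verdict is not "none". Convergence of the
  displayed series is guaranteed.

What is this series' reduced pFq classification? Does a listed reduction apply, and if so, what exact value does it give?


Key observation: x = (-8) and the expanded ratio factors over Q; prefactor -7/3, roots give parameters.
Consecutive-term ratio: r(k) = (-8) * (k-10) / [(k+3/2) (k+1)] - rational in k, leading ratio (-8); with t_0 = -7/3, classification follows.

With C = -7/3: the canonical form is 1F1(-10; 3/2; -8). Verdict: terminating. (-10)_k vanishes past k = 10, leaving a 11-term sum, computed directly. Exact value: -1295027670038671/5892561675.


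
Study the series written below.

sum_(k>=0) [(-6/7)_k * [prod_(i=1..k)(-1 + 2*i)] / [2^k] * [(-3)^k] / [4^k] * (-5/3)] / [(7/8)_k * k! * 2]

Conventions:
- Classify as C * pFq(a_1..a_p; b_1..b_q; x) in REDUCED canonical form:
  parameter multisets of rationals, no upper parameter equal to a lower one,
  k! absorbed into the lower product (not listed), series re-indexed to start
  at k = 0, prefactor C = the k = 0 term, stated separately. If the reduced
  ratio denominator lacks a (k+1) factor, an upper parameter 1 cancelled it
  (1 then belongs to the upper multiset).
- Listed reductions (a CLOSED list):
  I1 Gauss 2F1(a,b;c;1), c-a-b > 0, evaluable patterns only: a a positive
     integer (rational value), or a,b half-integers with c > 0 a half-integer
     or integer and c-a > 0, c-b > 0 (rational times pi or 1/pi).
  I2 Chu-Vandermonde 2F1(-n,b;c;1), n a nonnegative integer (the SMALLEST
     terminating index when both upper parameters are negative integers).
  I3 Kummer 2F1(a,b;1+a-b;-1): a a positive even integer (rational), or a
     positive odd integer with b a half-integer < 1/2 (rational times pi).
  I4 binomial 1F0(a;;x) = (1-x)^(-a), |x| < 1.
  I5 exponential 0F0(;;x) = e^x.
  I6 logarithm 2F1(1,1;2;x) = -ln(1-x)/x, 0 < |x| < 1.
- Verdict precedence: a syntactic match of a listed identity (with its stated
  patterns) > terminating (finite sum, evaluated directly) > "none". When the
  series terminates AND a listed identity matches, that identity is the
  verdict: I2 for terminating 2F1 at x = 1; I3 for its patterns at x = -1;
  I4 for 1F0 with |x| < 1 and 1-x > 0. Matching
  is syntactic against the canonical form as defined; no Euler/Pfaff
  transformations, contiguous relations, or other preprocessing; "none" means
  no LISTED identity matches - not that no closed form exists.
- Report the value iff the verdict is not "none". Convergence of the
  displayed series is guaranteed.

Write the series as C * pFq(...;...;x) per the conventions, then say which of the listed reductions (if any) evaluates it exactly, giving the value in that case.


Key observation: from the first term -5/6: the two geometric factors (C = -5/6) combine into one argument.
Step ratio: r(k) = (-3/4) * (k-6/7) (k+1/2) / [(k+7/8) (k+1)] - rational in k, leading ratio (-3/4); with t_0 = -5/6, classification follows.

Prefactor -5/6, argument -3/4: 2F1 with upper {-6/7, 1/2} over lower {7/8}. Verdict: none. Every listed pattern misses the 2F1 form at -3/4, upper {-6/7, 1/2}.


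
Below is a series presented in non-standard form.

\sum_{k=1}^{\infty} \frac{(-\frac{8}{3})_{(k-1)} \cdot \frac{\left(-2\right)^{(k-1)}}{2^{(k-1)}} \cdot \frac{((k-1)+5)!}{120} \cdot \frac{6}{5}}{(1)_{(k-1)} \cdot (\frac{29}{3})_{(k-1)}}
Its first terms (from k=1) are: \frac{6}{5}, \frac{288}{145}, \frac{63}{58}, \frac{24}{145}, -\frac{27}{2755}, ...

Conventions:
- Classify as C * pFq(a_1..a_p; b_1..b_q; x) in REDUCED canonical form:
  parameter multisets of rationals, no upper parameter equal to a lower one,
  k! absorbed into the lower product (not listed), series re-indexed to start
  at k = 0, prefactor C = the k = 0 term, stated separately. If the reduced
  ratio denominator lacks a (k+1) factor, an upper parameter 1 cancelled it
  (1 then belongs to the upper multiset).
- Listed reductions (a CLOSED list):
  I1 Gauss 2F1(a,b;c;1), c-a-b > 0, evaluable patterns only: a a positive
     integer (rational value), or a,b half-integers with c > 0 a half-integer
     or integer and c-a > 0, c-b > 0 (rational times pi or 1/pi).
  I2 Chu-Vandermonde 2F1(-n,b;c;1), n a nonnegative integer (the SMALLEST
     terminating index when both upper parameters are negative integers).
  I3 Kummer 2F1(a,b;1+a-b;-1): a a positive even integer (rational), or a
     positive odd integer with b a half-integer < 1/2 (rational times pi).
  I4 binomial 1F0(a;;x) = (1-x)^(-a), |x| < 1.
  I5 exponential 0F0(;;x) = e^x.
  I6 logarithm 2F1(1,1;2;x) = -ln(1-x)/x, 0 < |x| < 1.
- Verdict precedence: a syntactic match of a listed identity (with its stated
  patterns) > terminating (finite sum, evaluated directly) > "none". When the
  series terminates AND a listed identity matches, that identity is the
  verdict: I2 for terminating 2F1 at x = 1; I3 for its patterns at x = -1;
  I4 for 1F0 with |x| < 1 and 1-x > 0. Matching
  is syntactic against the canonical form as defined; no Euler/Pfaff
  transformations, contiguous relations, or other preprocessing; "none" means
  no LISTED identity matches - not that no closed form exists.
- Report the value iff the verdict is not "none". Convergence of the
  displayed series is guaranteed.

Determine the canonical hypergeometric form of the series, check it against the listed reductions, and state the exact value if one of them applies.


Key step: from the first term \frac{6}{5}: the two k-th powers (prefactor 6/5) combine into one argument.
Consecutive-term ratio: r(k) = -1 * (k-\frac{8}{3}) (k+6) / [(k+\frac{29}{3}) (k+1)] - rational in k, leading ratio -1; with t_0 = \frac{6}{5}, classification follows.

Classification (C = \frac{6}{5}): 2F1 with upper {-\frac{8}{3}, 6}, lower {\frac{29}{3}}, argument x = -1. Verdict: Kummer's theorem (I3) matches (x = -1; c = \frac{29}{3} equals 1+a-b for upper {-\frac{8}{3}, 6}: listed pattern). Its exact value is \frac{598}{135}.


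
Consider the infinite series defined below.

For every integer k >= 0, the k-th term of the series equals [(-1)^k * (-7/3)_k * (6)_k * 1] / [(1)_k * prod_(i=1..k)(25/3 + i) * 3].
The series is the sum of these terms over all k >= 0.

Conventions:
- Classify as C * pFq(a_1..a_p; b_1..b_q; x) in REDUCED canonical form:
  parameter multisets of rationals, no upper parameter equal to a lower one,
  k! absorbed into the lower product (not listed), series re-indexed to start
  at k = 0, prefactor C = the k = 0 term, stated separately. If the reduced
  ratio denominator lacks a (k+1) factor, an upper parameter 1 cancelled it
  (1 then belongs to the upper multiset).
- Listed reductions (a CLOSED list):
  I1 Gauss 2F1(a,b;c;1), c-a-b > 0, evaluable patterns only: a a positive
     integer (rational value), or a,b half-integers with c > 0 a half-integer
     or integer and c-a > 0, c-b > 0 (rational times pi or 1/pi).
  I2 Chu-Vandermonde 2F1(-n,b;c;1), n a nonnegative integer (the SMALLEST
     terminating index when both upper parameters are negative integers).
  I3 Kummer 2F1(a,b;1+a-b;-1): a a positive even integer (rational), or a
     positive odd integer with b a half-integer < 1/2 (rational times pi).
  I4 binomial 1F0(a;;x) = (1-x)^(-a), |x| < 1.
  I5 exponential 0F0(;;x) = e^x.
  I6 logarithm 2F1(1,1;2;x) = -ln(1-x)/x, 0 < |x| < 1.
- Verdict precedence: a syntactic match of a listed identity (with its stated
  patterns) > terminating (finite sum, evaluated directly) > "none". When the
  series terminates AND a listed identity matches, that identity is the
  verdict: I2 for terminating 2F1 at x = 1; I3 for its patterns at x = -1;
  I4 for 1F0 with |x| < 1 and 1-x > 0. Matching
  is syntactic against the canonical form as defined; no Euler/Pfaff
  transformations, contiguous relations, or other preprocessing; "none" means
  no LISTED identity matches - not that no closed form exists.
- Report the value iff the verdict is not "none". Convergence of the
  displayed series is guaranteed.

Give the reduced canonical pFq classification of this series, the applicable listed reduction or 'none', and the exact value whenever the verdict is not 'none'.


The series (x = -1) is 2F1: upper {-7/3, 6}, lower {28/3}, prefactor 1/3. Verdict (x = -1): the Kummer evaluation I3 applies (x = -1; c = 28/3 equals 1+a-b for upper {-7/3, 6}: listed pattern). Hence: 1045/972.

Structural cue: t_0 being 1/3, the constant factors (C = 1/3) combine into one prefactor.
Consecutive-term ratio: r(k) = (-1) * (k-7/3) (k+6) / [(k+28/3) (k+1)] - rational; roots negated = parameters, x = (-1), C = 1/3.


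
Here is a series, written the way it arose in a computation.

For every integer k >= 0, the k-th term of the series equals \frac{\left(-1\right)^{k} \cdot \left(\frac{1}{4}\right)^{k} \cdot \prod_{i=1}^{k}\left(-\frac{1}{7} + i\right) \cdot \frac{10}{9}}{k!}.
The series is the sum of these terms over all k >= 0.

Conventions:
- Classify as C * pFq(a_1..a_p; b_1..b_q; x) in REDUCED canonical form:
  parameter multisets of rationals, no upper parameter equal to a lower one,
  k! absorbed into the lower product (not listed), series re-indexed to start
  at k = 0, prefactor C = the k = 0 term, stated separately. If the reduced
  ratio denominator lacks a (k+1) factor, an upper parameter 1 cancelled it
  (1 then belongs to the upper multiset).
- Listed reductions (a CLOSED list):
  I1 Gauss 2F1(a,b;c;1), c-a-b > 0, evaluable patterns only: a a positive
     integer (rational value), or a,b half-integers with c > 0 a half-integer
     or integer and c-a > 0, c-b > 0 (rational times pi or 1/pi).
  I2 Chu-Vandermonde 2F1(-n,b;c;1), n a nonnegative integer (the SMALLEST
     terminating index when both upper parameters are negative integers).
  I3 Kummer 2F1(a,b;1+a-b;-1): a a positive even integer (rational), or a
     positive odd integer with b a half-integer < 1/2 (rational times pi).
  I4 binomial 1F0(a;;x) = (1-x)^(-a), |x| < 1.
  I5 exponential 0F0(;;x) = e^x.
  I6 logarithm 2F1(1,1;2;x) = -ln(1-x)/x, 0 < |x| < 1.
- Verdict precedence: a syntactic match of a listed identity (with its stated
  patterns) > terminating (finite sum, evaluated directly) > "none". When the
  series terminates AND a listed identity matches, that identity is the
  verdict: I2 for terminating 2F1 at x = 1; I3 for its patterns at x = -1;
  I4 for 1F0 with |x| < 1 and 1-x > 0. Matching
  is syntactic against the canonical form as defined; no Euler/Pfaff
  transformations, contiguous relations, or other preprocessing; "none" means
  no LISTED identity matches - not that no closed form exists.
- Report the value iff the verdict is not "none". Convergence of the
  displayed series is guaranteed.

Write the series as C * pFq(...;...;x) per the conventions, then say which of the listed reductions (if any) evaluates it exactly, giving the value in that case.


Structural cue: t_0 = \frac{10}{9} here, and the running product (C = 10/9) telescopes to a rising factorial.
Step ratio: r(k) = -\frac{1}{4} * (k+\frac{6}{7}) / [(k+1)] - rational in k, leading ratio -\frac{1}{4}; with t_0 = \frac{10}{9}, classification follows.

The series (x = -\frac{1}{4}) is 1F0: upper {\frac{6}{7}}, lower {-}, prefactor \frac{10}{9}. Verdict: binomial (I4) applies (the 1F0 binomial series: exponent -6/7, x = -\frac{1}{4}). Sum: \frac{10}{9} \cdot \left(\frac{5}{4}\right)^{-\frac{6}{7}}.


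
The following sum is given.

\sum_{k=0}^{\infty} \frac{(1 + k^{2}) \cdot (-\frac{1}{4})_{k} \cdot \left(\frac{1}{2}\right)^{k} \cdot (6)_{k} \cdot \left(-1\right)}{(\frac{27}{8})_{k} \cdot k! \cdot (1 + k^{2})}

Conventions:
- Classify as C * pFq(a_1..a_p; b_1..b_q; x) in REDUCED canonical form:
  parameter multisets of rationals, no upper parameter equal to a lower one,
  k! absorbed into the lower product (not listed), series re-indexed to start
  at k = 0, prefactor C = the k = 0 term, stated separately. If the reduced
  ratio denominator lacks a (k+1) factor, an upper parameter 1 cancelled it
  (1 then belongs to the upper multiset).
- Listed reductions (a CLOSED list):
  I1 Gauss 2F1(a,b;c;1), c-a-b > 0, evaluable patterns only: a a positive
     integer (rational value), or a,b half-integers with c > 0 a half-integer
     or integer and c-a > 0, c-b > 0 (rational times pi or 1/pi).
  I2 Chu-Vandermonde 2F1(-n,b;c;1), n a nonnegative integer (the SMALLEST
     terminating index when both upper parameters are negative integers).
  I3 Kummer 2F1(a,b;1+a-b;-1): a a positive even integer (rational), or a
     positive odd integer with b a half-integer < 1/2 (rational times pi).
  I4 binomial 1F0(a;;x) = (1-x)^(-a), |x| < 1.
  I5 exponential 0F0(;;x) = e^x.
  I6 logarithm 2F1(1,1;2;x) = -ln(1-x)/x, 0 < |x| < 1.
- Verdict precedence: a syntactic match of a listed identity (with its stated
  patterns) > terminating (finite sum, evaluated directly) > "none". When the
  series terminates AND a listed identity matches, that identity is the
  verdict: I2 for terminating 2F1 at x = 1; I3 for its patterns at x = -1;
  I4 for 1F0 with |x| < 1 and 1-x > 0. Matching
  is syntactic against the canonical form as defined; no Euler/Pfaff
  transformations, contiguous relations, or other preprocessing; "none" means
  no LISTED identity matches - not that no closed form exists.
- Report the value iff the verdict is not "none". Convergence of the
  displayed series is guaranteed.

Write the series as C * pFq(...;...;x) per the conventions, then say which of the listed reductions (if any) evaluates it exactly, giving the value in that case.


This is -1 * 2F1(-\frac{1}{4}, 6; \frac{27}{8}; \frac{1}{2}) in reduced canonical form. Verdict: none here - no I1-I6 shape fits x = \frac{1}{2} with lower {\frac{27}{8}}.

Key observation: x = \frac{1}{2} and striking the common factor k^2 + 1 reduces the term (C = -1).
Step ratio: r(k) = \frac{1}{2} * (k-\frac{1}{4}) (k+6) / [(k+\frac{27}{8}) (k+1)] ; factor over Q: parameters, x = \frac{1}{2}, and C = -1.
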